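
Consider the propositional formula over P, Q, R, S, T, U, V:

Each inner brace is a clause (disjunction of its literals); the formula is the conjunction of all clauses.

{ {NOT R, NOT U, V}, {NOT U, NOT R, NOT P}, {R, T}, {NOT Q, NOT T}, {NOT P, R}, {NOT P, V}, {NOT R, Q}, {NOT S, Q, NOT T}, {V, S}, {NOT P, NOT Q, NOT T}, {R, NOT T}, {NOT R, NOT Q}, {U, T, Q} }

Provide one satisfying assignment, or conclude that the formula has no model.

UNSATISFIABLE

Case R = true:
(Q) alone gives Q = true.
That conflicts with the unit clause (NOT Q).
Undo R and try R = false.
(T) alone gives T = true.
That conflicts with the unit clause (NOT T).
Neither R = true nor R = false works.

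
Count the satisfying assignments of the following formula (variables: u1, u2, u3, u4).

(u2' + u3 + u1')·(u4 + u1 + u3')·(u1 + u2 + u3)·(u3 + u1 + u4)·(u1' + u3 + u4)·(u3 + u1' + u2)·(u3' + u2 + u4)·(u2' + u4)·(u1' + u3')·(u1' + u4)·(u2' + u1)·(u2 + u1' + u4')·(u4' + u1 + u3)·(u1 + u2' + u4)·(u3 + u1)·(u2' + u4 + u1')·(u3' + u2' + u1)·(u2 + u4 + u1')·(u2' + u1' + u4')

There are 2^4 = 16 truth assignments over (u1, u2, u3, u4).
Check each against the 19 clauses (columns in the order u1, u2, u3, u4):
  F F F F  ✗ fails (u1 + u2 + u3)
  F F F T  ✗ fails (u1 + u2 + u3)
  F F T F  ✗ fails (u4 + u1 + u3')
  F F T T  ✓ satisfies all
  F T F F  ✗ fails (u3 + u1 + u4)
  F T F T  ✗ fails (u2' + u1)
  F T T F  ✗ fails (u4 + u1 + u3')
  F T T T  ✗ fails (u2' + u1)
  T F F F  ✗ fails (u1' + u3 + u4)
  T F F T  ✗ fails (u3 + u1' + u2)
  T F T F  ✗ fails (u3' + u2 + u4)
  T F T T  ✗ fails (u1' + u3')
  T T F F  ✗ fails (u2' + u3 + u1')
  T T F T  ✗ fails (u2' + u3 + u1')
  T T T F  ✗ fails (u2' + u4)
  T T T T  ✗ fails (u1' + u3')
1 of the 16 rows is a model.

1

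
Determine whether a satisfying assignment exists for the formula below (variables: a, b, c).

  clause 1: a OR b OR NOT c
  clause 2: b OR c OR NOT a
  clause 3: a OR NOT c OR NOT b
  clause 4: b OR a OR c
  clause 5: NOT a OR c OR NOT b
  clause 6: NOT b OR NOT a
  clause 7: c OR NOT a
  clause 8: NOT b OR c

Branch on b: set b = false.
Branch on a: set a = true.
The clause (c) is unit, so c = true.
This assignment satisfies each clause.
A satisfying assignment: a=true,  b=false,  c=true.

Yes, satisfiable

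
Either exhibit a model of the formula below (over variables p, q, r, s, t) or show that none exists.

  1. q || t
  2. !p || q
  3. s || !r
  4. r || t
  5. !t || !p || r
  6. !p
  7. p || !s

p: false; q: false; r: false; s: false; t: true

(!p) alone gives p = false.
(!s) alone gives s = false.
(!r) alone gives r = false.
(t) alone gives t = true.
Every clause is now satisfied; q is unconstrained.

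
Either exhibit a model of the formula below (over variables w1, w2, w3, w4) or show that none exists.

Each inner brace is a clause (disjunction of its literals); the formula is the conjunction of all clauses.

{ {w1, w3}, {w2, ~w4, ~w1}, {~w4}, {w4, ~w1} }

(~w4) alone gives w4 = 0.
(~w1) alone gives w1 = 0.
(w3) alone gives w3 = 1.
All clauses hold; w2 can take either value.

w1: 0, w2: 1, w3: 1, w4: 0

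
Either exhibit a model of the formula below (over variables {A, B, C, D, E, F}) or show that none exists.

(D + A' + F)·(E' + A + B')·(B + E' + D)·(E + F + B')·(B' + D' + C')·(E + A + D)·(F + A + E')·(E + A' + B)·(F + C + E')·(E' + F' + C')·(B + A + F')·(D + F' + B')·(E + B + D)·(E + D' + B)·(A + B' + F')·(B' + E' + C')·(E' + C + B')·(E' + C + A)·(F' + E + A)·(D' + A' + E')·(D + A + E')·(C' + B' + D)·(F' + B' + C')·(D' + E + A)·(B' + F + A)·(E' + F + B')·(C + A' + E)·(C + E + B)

UNSATISFIABLE

Case D = 1:
Case B = 0:
Unit clause (E) forces E = 1.
Unit clause (A') forces A = 0.
Unit clause (F) forces F = 1.
That conflicts with the unit clause (F').
Undo B and try B = 1.
Unit clause (C') forces C = 0.
Unit clause (E') forces E = 0.
Unit clause (F) forces F = 1.
Unit clause (A) forces A = 1.
That conflicts with the unit clause (A').
Both values of B lead to a conflict.
Undo D and try D = 0.
Case A = 0:
Unit clause (E) forces E = 1.
That conflicts with the unit clause (E').
Undo A and try A = 1.
Unit clause (F) forces F = 1.
Unit clause (B') forces B = 0.
Unit clause (E') forces E = 0.
That conflicts with the unit clause (E).
Both values of A lead to a conflict.
Both values of D lead to a conflict.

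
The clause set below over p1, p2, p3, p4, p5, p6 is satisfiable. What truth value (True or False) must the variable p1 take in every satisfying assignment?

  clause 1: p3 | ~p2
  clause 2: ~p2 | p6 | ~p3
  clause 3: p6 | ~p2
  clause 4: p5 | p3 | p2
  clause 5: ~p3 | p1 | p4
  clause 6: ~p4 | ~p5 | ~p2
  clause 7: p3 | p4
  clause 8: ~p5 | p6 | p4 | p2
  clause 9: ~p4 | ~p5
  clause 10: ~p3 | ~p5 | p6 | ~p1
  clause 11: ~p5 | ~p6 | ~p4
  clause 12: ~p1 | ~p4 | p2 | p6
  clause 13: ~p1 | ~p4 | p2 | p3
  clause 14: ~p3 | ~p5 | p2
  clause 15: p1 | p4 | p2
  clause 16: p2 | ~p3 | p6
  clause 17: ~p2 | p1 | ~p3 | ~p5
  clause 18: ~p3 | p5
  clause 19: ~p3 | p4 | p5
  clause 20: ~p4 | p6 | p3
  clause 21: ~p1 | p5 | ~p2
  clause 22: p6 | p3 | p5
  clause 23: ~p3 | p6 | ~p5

Suppose p1 = 0.
Branch on p3: set p3 = 1.
The clause (p4) is unit, so p4 = 1.
The clause (~p5) is unit, so p5 = 0.
But (p5) is also a unit clause — contradiction.
So p3 must be the other value — set p3 = 0.
The clause (~p2) is unit, so p2 = 0.
The clause (p5) is unit, so p5 = 1.
The clause (p4) is unit, so p4 = 1.
But (~p4) is also a unit clause — contradiction.
Both values of p3 lead to a conflict.
So every satisfying assignment has p1 = True.

True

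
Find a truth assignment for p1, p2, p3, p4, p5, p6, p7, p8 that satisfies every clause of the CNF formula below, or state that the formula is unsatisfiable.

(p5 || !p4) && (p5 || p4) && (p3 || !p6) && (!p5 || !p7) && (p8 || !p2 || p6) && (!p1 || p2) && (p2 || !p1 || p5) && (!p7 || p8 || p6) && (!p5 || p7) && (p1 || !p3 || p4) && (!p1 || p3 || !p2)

UNSATISFIABLE

Suppose p5 = true.
From the singleton clause (!p7), p7 = false.
But (p7) is also a unit clause — contradiction.
That branch fails; take p5 = false instead.
From the singleton clause (!p4), p4 = false.
But (p4) is also a unit clause — contradiction.
Neither p5 = true nor p5 = false works.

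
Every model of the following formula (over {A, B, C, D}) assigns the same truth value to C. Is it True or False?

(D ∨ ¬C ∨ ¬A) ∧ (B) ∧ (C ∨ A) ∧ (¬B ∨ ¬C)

False

Suppose C = True.
(B) alone gives B = True.
That conflicts with the unit clause (¬B).
So every satisfying assignment has C = False.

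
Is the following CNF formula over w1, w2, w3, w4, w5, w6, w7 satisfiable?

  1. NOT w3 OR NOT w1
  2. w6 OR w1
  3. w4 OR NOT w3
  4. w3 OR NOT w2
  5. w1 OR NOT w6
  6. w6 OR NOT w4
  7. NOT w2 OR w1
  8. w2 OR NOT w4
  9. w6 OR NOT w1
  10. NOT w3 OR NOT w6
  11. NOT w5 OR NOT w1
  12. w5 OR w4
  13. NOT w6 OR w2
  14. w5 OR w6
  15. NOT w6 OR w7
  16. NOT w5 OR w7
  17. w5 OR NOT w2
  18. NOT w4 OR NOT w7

Suppose w3 = false.
The clause (NOT w2) is unit, so w2 = false.
The clause (NOT w4) is unit, so w4 = false.
The clause (w5) is unit, so w5 = true.
The clause (NOT w1) is unit, so w1 = false.
The clause (w6) is unit, so w6 = true.
But (NOT w6) is also a unit clause — contradiction.
That branch fails; take w3 = true instead.
The clause (NOT w1) is unit, so w1 = false.
The clause (w6) is unit, so w6 = true.
But (NOT w6) is also a unit clause — contradiction.
Both values of w3 lead to a conflict.
No assignment satisfies every clause.

Unsatisfiable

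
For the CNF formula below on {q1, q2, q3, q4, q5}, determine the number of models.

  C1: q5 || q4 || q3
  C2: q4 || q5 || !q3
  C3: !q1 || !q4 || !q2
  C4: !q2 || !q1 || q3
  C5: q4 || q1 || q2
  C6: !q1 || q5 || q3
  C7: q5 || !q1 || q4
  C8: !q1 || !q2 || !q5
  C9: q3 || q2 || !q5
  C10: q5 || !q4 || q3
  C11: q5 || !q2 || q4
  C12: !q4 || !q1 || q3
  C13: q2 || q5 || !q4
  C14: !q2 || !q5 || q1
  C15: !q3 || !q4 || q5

3

There are 2^5 = 32 truth assignments over (q1, q2, q3, q4, q5).
Split on q4. With q4 = true, the clauses containing q4 are satisfied and !q4 drops from the rest; 2 of the 2^4 = 16 assignments to the other variables satisfy what remains.
With q4 = false, by the same count on the reduced clause set, 1 assignment works.
Total: 2 + 1 = 3.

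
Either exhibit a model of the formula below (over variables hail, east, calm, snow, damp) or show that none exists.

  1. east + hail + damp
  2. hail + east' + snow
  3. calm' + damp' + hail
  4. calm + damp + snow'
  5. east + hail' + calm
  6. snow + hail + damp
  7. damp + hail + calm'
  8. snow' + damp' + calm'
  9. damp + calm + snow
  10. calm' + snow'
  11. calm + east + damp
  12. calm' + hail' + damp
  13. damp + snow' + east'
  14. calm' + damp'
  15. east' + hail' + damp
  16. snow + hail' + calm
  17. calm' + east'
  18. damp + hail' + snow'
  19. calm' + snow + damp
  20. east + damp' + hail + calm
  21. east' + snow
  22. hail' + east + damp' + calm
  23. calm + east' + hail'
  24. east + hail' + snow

Suppose calm = 0.
Suppose damp = 1.
Suppose east = 1.
Unit clause (snow) forces snow = 1.
Unit clause (hail') forces hail = 0.
Every clause now holds.

hail: 0; east: 1; calm: 0; snow: 1; damp: 1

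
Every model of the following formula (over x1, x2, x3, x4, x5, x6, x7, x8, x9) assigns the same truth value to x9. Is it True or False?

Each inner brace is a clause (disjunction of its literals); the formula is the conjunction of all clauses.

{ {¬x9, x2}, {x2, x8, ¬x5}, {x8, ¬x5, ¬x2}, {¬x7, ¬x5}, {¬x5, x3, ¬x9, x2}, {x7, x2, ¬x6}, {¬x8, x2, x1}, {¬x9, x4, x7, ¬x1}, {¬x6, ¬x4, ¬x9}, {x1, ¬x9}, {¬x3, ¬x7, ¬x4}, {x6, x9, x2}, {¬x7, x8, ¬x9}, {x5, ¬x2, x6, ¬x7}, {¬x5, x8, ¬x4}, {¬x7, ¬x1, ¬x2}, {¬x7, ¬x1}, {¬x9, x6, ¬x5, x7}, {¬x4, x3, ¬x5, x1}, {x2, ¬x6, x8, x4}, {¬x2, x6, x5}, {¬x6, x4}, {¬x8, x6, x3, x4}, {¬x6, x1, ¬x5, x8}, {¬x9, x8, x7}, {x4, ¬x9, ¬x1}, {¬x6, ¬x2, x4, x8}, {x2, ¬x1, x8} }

Suppose x9 = True.
The clause (x2) is unit, so x2 = True.
The clause (x1) is unit, so x1 = True.
The clause (¬x7) is unit, so x7 = False.
The clause (x4) is unit, so x4 = True.
The clause (¬x6) is unit, so x6 = False.
The clause (¬x5) is unit, so x5 = False.
But (x5) is also a unit clause — contradiction.
So every satisfying assignment has x9 = False.

False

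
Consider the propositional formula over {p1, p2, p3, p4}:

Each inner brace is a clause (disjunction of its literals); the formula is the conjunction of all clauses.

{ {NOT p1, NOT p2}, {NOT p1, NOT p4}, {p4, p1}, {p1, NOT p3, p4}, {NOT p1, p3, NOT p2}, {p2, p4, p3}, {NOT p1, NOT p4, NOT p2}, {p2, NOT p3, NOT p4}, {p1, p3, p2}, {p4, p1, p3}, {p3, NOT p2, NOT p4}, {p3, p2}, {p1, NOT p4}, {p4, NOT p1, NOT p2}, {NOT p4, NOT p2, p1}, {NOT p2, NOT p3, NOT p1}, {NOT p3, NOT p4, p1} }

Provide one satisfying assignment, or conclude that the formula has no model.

Suppose p1 = true.
Unit clause (NOT p2) forces p2 = false.
Unit clause (NOT p4) forces p4 = false.
Unit clause (p3) forces p3 = true.
This assignment satisfies each clause.

p1=true, p2=false, p3=true, p4=false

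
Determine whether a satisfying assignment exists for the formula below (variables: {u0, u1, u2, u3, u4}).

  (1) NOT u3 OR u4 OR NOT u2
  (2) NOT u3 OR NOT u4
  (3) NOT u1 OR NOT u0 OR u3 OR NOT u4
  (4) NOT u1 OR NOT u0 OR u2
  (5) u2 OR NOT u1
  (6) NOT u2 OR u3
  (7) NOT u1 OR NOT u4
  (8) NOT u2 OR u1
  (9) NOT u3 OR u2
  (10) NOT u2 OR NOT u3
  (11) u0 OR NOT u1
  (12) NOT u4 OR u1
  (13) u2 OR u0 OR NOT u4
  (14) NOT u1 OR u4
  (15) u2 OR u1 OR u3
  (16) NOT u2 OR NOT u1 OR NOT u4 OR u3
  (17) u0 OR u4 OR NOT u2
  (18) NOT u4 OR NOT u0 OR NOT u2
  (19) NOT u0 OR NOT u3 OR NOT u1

No, unsatisfiable

Try u3 = false.
(NOT u2) alone gives u2 = false.
(NOT u1) alone gives u1 = false.
But (u1) is also a unit clause — contradiction.
Backtrack on u3: now try u3 = true.
(NOT u4) alone gives u4 = false.
(NOT u2) alone gives u2 = false.
But (u2) is also a unit clause — contradiction.
Either choice for u3 ends in contradiction.
No assignment satisfies every clause.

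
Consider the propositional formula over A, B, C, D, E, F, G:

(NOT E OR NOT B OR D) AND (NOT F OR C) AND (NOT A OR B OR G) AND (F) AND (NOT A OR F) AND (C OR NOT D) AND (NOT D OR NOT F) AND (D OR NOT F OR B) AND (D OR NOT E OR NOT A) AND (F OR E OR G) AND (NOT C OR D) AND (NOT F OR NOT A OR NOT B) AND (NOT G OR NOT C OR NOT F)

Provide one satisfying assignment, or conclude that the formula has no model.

From the singleton clause (F), F = true.
From the singleton clause (C), C = true.
From the singleton clause (NOT D), D = false.
That conflicts with the unit clause (D).

UNSATISFIABLE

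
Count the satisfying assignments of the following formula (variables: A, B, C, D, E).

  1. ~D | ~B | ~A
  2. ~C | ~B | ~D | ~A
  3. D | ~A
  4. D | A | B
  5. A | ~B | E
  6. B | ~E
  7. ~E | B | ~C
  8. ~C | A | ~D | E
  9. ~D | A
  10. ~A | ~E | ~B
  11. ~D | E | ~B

4

There are 2^5 = 32 truth assignments over (A, B, C, D, E).
Split on A. With A = 1, the clauses containing A are satisfied and ~A drops from the rest; 2 of the 2^4 = 16 assignments to the other variables satisfy what remains.
With A = 0, by the same count on the reduced clause set, 2 assignments work.
Total: 2 + 2 = 4.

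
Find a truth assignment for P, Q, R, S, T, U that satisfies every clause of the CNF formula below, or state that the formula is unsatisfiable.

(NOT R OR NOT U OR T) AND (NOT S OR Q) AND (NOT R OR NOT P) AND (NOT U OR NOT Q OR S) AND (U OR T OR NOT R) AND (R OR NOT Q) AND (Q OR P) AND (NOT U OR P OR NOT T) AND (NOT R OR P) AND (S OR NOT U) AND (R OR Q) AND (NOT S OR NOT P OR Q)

UNSATISFIABLE

Case S = false:
The clause (NOT U) is unit, so U = false.
Case R = false:
The clause (NOT Q) is unit, so Q = false.
Now (Q) is unsatisfied and unit — conflict.
That branch fails; take R = true instead.
The clause (NOT P) is unit, so P = false.
Now (P) is unsatisfied and unit — conflict.
Neither R = true nor R = false works.
That branch fails; take S = true instead.
The clause (Q) is unit, so Q = true.
The clause (R) is unit, so R = true.
The clause (NOT P) is unit, so P = false.
Now (P) is unsatisfied and unit — conflict.
Neither S = true nor S = false works.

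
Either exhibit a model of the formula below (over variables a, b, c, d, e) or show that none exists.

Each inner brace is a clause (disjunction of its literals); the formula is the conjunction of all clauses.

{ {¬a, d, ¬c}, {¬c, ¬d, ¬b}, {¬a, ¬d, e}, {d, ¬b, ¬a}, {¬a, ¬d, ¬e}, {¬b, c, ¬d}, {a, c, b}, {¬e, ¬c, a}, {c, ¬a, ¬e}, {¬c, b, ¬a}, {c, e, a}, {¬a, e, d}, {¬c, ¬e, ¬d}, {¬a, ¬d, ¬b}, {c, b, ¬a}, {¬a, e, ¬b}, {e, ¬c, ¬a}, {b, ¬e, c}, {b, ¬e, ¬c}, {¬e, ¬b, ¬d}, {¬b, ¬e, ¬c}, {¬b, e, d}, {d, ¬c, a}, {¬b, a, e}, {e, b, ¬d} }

Case a = False:
Case c = False:
(b) alone gives b = True.
(¬d) alone gives d = False.
(e) alone gives e = True.
All clauses are satisfied.

a: False, b: True, c: False, d: False, e: True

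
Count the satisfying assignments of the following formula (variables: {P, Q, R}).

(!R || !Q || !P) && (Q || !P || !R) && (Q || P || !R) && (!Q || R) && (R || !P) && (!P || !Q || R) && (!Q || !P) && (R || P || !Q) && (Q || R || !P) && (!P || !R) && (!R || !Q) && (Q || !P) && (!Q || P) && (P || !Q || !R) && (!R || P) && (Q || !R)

1

There are 2^3 = 8 truth assignments over (P, Q, R).
Check each against the 16 clauses (columns in the order P, Q, R):
  F F F  ✓ satisfies all
  F F T  ✗ fails (Q || P || !R)
  F T F  ✗ fails (!Q || R)
  F T T  ✗ fails (!R || !Q)
  T F F  ✗ fails (R || !P)
  T F T  ✗ fails (Q || !P || !R)
  T T F  ✗ fails (!Q || R)
  T T T  ✗ fails (!R || !Q || !P)
1 of the 8 rows is a model.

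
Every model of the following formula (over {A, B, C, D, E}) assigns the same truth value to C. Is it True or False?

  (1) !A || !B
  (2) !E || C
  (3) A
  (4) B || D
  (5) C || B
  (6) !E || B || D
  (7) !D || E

True

Suppose C = false.
Unit clause (!E) forces E = false.
Unit clause (A) forces A = true.
Unit clause (!B) forces B = false.
Now (B) is unsatisfied and unit — conflict.
So every satisfying assignment has C = True.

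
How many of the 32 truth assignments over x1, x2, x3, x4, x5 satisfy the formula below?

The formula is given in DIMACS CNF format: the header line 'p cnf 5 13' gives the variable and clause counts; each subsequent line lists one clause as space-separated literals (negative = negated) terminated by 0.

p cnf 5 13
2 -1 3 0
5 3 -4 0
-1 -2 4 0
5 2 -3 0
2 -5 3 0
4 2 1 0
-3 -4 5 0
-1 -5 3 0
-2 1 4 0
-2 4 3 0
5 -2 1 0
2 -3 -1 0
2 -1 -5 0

4

There are 2^5 = 32 truth assignments over (x1, x2, x3, x4, x5).
Split on x1. With x1 = True, the clauses containing x1 are satisfied and ¬x1 drops from the rest; 1 of the 2^4 = 16 assignments to the other variables satisfy what remains.
With x1 = False, by the same count on the reduced clause set, 3 assignments work.
(One model: x1=F, x2=F, x3=T, x4=T, x5=T.)
Total: 1 + 3 = 4.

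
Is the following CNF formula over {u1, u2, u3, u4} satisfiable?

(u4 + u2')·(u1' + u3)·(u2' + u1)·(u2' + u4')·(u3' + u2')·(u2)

The clause (u2) is unit, so u2 = 1.
The clause (u4) is unit, so u4 = 1.
That conflicts with the unit clause (u4').
No assignment satisfies every clause.

No, unsatisfiable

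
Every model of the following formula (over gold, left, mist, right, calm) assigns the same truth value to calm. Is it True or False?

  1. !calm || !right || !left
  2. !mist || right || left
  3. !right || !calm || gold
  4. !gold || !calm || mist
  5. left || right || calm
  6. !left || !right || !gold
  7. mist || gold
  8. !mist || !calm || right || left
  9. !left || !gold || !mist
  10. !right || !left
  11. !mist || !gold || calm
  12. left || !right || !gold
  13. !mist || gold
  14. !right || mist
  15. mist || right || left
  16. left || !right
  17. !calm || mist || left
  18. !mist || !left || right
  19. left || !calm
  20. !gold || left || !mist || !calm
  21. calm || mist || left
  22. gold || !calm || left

False

Suppose calm = true.
The clause (left) is unit, so left = true.
The clause (!right) is unit, so right = false.
The clause (!mist) is unit, so mist = false.
The clause (!gold) is unit, so gold = false.
But (gold) is also a unit clause — contradiction.
So every satisfying assignment has calm = False.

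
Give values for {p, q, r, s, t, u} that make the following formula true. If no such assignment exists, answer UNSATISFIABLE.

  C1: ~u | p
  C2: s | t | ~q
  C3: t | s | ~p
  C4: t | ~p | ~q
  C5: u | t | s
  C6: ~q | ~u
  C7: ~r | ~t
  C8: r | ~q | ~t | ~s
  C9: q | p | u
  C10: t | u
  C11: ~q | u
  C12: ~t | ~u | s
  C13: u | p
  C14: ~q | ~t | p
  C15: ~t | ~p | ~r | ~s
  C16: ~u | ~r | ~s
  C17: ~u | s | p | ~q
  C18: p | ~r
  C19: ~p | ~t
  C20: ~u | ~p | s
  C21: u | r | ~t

Suppose u = 1.
Unit clause (p) forces p = 1.
Unit clause (~q) forces q = 0.
Unit clause (~t) forces t = 0.
Unit clause (s) forces s = 1.
Unit clause (~r) forces r = 0.
All clauses are satisfied.

p ↦ 1, q ↦ 0, r ↦ 0, s ↦ 1, t ↦ 0, u ↦ 1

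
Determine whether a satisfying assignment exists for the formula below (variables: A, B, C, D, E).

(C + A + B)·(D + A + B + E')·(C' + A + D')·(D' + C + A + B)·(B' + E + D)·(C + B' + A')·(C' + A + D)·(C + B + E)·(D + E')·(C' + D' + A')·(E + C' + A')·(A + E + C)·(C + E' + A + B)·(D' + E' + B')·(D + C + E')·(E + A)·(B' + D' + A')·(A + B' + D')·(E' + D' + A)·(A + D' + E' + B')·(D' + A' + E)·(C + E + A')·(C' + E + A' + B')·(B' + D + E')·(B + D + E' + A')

Satisfiable

Branch on D: set D = 1.
Branch on C: set C = 0.
Branch on A: set A = 1.
The clause (B') is unit, so B = 0.
The clause (E) is unit, so E = 1.
Every clause now holds.
A satisfying assignment: A ↦ 1; B ↦ 0; C ↦ 0; D ↦ 1; E ↦ 1.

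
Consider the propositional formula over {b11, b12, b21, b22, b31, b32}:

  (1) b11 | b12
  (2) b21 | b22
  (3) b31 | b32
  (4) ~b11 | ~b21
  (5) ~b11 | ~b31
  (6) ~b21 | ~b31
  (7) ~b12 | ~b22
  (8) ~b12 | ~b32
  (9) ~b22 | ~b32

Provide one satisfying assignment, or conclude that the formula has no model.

Try b11 = 1.
The clause (~b21) is unit, so b21 = 0.
The clause (b22) is unit, so b22 = 1.
The clause (~b31) is unit, so b31 = 0.
The clause (b32) is unit, so b32 = 1.
But (~b32) is also a unit clause — contradiction.
Undo b11 and try b11 = 0.
The clause (b12) is unit, so b12 = 1.
The clause (~b22) is unit, so b22 = 0.
The clause (b21) is unit, so b21 = 1.
The clause (~b31) is unit, so b31 = 0.
The clause (b32) is unit, so b32 = 1.
But (~b32) is also a unit clause — contradiction.
Neither b11 = 1 nor b11 = 0 works.

UNSATISFIABLE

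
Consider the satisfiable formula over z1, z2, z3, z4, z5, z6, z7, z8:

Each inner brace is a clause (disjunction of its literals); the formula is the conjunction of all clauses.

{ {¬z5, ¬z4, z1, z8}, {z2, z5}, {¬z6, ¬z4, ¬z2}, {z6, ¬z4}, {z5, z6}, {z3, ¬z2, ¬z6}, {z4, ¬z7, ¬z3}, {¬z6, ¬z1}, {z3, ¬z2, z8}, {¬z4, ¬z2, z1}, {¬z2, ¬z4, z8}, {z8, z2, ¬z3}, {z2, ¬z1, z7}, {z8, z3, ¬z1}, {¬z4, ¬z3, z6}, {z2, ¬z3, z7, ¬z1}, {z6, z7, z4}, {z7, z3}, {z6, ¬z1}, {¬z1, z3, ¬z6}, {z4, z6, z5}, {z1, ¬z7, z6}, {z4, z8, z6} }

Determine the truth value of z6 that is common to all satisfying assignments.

True

Suppose z6 = False.
From the singleton clause (¬z4), z4 = False.
From the singleton clause (z5), z5 = True.
From the singleton clause (z7), z7 = True.
From the singleton clause (¬z3), z3 = False.
From the singleton clause (¬z1), z1 = False.
Now (z1) is unsatisfied and unit — conflict.
So every satisfying assignment has z6 = True.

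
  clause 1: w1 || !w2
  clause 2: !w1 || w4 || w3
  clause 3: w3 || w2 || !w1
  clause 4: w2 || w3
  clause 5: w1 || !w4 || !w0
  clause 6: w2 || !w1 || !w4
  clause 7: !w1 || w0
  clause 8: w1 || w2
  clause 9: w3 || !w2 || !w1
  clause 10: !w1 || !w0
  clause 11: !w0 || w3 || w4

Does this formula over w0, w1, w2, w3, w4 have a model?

Try w1 = true.
Unit clause (w0) forces w0 = true.
That conflicts with the unit clause (!w0).
Backtrack on w1: now try w1 = false.
Unit clause (!w2) forces w2 = false.
That conflicts with the unit clause (w2).
Neither w1 = true nor w1 = false works.
No assignment satisfies every clause.

No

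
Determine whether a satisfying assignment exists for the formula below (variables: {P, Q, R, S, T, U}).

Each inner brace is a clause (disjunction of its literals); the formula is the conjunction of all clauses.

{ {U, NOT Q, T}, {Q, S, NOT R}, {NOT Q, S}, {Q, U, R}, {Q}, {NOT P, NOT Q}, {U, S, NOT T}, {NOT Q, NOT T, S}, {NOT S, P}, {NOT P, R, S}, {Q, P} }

Unit clause (Q) forces Q = true.
Unit clause (S) forces S = true.
Unit clause (NOT P) forces P = false.
That conflicts with the unit clause (P).
No assignment satisfies every clause.

Unsatisfiable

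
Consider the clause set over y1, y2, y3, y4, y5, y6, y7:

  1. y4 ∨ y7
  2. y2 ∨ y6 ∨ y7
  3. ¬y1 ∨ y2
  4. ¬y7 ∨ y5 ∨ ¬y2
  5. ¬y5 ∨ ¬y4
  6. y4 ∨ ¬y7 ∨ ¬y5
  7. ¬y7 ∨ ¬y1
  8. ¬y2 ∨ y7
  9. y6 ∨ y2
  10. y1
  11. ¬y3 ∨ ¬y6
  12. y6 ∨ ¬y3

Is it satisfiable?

(y1) alone gives y1 = True.
(y2) alone gives y2 = True.
(¬y7) alone gives y7 = False.
That conflicts with the unit clause (y7).
No assignment satisfies every clause.

No, unsatisfiable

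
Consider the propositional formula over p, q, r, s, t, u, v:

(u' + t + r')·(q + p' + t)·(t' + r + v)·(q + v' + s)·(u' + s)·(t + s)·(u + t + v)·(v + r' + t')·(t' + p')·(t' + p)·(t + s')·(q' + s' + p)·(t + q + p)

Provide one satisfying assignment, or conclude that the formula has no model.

UNSATISFIABLE

Case u = 0:
Case t = 1:
The clause (p') is unit, so p = 0.
That conflicts with the unit clause (p).
That branch fails; take t = 0 instead.
The clause (s) is unit, so s = 1.
That conflicts with the unit clause (s').
Both values of t lead to a conflict.
That branch fails; take u = 1 instead.
The clause (s) is unit, so s = 1.
The clause (t) is unit, so t = 1.
The clause (p') is unit, so p = 0.
That conflicts with the unit clause (p).
Both values of u lead to a conflict.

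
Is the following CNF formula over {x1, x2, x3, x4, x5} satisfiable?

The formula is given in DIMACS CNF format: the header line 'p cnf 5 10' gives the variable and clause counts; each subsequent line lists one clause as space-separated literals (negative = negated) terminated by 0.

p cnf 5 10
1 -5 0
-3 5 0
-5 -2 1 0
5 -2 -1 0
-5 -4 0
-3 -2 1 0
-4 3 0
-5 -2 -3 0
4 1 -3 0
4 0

From the singleton clause (x4), x4 = True.
From the singleton clause (¬x5), x5 = False.
From the singleton clause (¬x3), x3 = False.
But (x3) is also a unit clause — contradiction.
No assignment satisfies every clause.

No, unsatisfiable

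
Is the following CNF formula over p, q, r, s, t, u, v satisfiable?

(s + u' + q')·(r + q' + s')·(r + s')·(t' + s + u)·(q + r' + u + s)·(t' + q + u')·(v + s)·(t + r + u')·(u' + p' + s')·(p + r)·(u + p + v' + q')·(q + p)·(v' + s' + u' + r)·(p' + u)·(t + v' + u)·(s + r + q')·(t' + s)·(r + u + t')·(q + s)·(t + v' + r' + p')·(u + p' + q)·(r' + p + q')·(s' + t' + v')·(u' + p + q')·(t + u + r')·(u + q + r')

Suppose r = 1.
Suppose v = 1.
Suppose q = 1.
(p) alone gives p = 1.
(u) alone gives u = 1.
(s) alone gives s = 1.
But (s') is also a unit clause — contradiction.
Undo q and try q = 0.
(p) alone gives p = 1.
(u) alone gives u = 1.
(t') alone gives t = 0.
But (t) is also a unit clause — contradiction.
Either choice for q ends in contradiction.
Undo v and try v = 0.
(s) alone gives s = 1.
Suppose u = 0.
(p') alone gives p = 0.
(q) alone gives q = 1.
But (q') is also a unit clause — contradiction.
Undo u and try u = 1.
(p') alone gives p = 0.
(q) alone gives q = 1.
But (q') is also a unit clause — contradiction.
Either choice for u ends in contradiction.
Either choice for v ends in contradiction.
Undo r and try r = 0.
(s') alone gives s = 0.
(v) alone gives v = 1.
(p) alone gives p = 1.
(u) alone gives u = 1.
(q') alone gives q = 0.
But (q) is also a unit clause — contradiction.
Either choice for r ends in contradiction.
No assignment satisfies every clause.

Unsatisfiable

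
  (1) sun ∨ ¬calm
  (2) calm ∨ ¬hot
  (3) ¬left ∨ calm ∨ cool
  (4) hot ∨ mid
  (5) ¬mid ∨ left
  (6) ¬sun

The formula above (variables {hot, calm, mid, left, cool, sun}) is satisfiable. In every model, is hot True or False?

False

Suppose hot = True.
Unit clause (calm) forces calm = True.
Unit clause (sun) forces sun = True.
That conflicts with the unit clause (¬sun).
So every satisfying assignment has hot = False.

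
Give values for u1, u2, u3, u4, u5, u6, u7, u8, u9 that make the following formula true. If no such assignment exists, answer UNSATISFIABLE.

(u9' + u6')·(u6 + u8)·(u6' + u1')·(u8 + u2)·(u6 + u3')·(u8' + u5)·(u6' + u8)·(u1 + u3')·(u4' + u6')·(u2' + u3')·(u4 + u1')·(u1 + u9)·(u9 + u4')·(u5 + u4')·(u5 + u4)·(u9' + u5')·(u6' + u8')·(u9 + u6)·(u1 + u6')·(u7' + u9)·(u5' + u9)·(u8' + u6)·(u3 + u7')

Try u9 = 0.
The clause (u1) is unit, so u1 = 1.
The clause (u6') is unit, so u6 = 0.
Now (u6) is unsatisfied and unit — conflict.
That branch fails; take u9 = 1 instead.
The clause (u6') is unit, so u6 = 0.
The clause (u8) is unit, so u8 = 1.
Now (u8') is unsatisfied and unit — conflict.
Both values of u9 lead to a conflict.

UNSATISFIABLE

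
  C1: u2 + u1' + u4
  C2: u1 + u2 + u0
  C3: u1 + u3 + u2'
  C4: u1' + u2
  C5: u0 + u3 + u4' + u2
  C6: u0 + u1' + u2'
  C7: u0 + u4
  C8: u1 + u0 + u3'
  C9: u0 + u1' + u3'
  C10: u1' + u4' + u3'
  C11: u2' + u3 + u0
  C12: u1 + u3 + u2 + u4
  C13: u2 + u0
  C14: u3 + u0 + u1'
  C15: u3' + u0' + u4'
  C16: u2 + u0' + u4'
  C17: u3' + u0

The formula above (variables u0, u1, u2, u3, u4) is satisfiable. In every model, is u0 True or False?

Suppose u0 = 0.
Unit clause (u4) forces u4 = 1.
Unit clause (u2) forces u2 = 1.
Unit clause (u1') forces u1 = 0.
Unit clause (u3) forces u3 = 1.
That conflicts with the unit clause (u3').
So every satisfying assignment has u0 = True.

True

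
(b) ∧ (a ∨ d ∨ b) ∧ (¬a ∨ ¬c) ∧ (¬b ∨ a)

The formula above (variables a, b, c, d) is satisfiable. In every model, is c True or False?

Suppose c = True.
(b) alone gives b = True.
(¬a) alone gives a = False.
That conflicts with the unit clause (a).
So every satisfying assignment has c = False.

False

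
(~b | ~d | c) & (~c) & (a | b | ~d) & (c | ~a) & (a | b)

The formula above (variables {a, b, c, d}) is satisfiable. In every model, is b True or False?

True

Suppose b = 0.
From the singleton clause (~c), c = 0.
From the singleton clause (~a), a = 0.
But (a) is also a unit clause — contradiction.
So every satisfying assignment has b = True.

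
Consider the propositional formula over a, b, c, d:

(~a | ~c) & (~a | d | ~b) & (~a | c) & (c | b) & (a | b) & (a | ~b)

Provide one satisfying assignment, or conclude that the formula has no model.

Try a = 0.
The clause (b) is unit, so b = 1.
That conflicts with the unit clause (~b).
So a must be the other value — set a = 1.
The clause (~c) is unit, so c = 0.
That conflicts with the unit clause (c).
Either choice for a ends in contradiction.

UNSATISFIABLE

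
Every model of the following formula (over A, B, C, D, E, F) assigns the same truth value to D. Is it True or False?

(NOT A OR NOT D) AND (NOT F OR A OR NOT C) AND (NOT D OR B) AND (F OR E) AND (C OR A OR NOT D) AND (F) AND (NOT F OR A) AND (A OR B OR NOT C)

False

Suppose D = true.
Unit clause (NOT A) forces A = false.
Unit clause (B) forces B = true.
Unit clause (C) forces C = true.
Unit clause (NOT F) forces F = false.
But (F) is also a unit clause — contradiction.
So every satisfying assignment has D = False.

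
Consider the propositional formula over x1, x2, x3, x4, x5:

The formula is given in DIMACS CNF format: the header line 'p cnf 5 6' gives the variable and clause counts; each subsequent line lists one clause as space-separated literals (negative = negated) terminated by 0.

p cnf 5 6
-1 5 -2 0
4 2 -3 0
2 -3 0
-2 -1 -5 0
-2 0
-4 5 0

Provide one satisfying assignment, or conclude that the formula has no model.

x1=False,  x2=False,  x3=False,  x4=False,  x5=True

The clause (¬x2) is unit, so x2 = False.
The clause (¬x3) is unit, so x3 = False.
Try x4 = False.
Every clause is now satisfied; x1, x5 are unconstrained.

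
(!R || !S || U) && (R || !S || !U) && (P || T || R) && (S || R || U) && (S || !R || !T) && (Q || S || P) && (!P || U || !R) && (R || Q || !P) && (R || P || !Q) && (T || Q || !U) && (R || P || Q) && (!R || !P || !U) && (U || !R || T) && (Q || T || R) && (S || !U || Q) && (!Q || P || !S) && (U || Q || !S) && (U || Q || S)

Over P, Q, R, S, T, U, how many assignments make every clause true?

There are 2^6 = 64 truth assignments over (P, Q, R, S, T, U).
Split on S. With S = true, the clauses containing S are satisfied and !S drops from the rest; 3 of the 2^5 = 32 assignments to the other variables satisfy what remains.
With S = false, by the same count on the reduced clause set, 3 assignments work.
(One model: P=F, Q=F, R=T, S=T, T=T, U=T.)
Total: 3 + 3 = 6.

6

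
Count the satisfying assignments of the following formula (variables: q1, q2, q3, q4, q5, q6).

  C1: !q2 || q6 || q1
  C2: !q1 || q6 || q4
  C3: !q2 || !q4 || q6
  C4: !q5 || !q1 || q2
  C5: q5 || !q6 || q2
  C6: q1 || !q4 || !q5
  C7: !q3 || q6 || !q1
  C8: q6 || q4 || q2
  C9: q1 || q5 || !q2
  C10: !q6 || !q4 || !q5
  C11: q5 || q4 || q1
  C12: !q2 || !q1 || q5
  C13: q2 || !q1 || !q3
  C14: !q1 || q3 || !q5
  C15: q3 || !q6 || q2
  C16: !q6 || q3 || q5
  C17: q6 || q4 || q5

There are 2^6 = 64 truth assignments over (q1, q2, q3, q4, q5, q6).
Split on q4. With q4 = true, the clauses containing q4 are satisfied and !q4 drops from the rest; 3 of the 2^5 = 32 assignments to the other variables satisfy what remains.
With q4 = false, by the same count on the reduced clause set, 4 assignments work.
(One model: q1=F, q2=F, q3=F, q4=T, q5=F, q6=F.)
Total: 3 + 4 = 7.

7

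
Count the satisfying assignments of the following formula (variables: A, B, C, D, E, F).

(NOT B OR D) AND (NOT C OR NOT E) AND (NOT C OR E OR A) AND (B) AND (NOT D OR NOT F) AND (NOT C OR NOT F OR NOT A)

There are 2^6 = 64 truth assignments over (A, B, C, D, E, F).
Split on E. With E = true, the clauses containing E are satisfied and NOT E drops from the rest; 2 of the 2^5 = 32 assignments to the other variables satisfy what remains.
With E = false, by the same count on the reduced clause set, 3 assignments work.
Total: 2 + 3 = 5.

5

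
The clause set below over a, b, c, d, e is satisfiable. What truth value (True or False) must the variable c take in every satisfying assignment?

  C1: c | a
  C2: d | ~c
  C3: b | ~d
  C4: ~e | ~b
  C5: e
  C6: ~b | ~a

False

Suppose c = 1.
(d) alone gives d = 1.
(b) alone gives b = 1.
(~e) alone gives e = 0.
But (e) is also a unit clause — contradiction.
So every satisfying assignment has c = False.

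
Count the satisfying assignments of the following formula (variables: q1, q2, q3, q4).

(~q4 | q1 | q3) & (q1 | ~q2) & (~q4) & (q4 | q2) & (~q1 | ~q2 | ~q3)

1

There are 2^4 = 16 truth assignments over (q1, q2, q3, q4).
Check each against the 5 clauses (columns in the order q1, q2, q3, q4):
  F F F F  ✗ fails (q4 | q2)
  F F F T  ✗ fails (~q4 | q1 | q3)
  F F T F  ✗ fails (q4 | q2)
  F F T T  ✗ fails (~q4)
  F T F F  ✗ fails (q1 | ~q2)
  F T F T  ✗ fails (~q4 | q1 | q3)
  F T T F  ✗ fails (q1 | ~q2)
  F T T T  ✗ fails (q1 | ~q2)
  T F F F  ✗ fails (q4 | q2)
  T F F T  ✗ fails (~q4)
  T F T F  ✗ fails (q4 | q2)
  T F T T  ✗ fails (~q4)
  T T F F  ✓ satisfies all
  T T F T  ✗ fails (~q4)
  T T T F  ✗ fails (~q1 | ~q2 | ~q3)
  T T T T  ✗ fails (~q4)
1 of the 16 rows is a model.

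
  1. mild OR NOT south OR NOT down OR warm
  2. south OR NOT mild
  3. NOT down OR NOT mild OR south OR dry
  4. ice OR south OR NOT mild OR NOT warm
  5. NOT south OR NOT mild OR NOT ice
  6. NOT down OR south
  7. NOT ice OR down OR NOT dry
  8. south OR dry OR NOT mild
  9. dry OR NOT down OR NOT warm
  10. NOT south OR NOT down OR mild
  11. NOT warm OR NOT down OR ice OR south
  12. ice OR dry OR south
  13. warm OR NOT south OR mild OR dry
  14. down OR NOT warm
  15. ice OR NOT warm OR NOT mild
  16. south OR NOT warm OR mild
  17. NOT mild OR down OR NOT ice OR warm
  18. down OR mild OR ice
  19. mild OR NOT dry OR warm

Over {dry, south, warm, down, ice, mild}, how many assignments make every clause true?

There are 2^6 = 64 truth assignments over (dry, south, warm, down, ice, mild).
Split on down. With down = true, the clauses containing down are satisfied and NOT down drops from the rest; 2 of the 2^5 = 32 assignments to the other variables satisfy what remains.
With down = false, by the same count on the reduced clause set, 3 assignments work.
(One model: dry=F, south=F, warm=F, down=F, ice=T, mild=F.)
Total: 2 + 3 = 5.

5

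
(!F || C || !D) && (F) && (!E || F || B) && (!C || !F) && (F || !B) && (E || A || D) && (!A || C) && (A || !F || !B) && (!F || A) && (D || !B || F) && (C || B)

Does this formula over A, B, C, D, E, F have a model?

No

Unit clause (F) forces F = true.
Unit clause (!C) forces C = false.
Unit clause (!D) forces D = false.
Unit clause (!A) forces A = false.
But (A) is also a unit clause — contradiction.
No assignment satisfies every clause.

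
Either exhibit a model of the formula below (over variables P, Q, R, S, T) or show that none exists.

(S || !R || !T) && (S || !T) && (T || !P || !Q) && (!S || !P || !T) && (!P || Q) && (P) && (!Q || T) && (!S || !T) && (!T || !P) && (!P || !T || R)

The clause (P) is unit, so P = true.
The clause (Q) is unit, so Q = true.
The clause (T) is unit, so T = true.
Now (!T) is unsatisfied and unit — conflict.

UNSATISFIABLE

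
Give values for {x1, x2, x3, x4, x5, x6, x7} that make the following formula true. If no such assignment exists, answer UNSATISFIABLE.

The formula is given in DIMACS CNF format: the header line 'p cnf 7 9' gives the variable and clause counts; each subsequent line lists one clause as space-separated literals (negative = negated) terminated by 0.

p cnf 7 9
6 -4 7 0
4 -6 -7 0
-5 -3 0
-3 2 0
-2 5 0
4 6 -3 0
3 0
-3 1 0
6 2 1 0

From the singleton clause (x3), x3 = True.
From the singleton clause (¬x5), x5 = False.
From the singleton clause (x2), x2 = True.
That conflicts with the unit clause (¬x2).

UNSATISFIABLE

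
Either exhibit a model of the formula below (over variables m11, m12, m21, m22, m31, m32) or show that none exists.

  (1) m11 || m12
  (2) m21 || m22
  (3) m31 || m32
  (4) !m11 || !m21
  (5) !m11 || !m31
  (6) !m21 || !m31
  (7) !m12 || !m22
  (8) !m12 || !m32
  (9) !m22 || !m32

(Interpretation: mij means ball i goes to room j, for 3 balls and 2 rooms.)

Case m11 = true:
(!m21) alone gives m21 = false.
(m22) alone gives m22 = true.
(!m31) alone gives m31 = false.
(m32) alone gives m32 = true.
Now (!m32) is unsatisfied and unit — conflict.
So m11 must be the other value — set m11 = false.
(m12) alone gives m12 = true.
(!m22) alone gives m22 = false.
(m21) alone gives m21 = true.
(!m31) alone gives m31 = false.
(m32) alone gives m32 = true.
Now (!m32) is unsatisfied and unit — conflict.
Either choice for m11 ends in contradiction.

UNSATISFIABLE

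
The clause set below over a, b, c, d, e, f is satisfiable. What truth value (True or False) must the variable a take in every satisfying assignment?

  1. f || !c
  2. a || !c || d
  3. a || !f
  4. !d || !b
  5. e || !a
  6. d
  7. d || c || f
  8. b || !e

False

Suppose a = true.
The clause (e) is unit, so e = true.
The clause (d) is unit, so d = true.
The clause (!b) is unit, so b = false.
But (b) is also a unit clause — contradiction.
So every satisfying assignment has a = False.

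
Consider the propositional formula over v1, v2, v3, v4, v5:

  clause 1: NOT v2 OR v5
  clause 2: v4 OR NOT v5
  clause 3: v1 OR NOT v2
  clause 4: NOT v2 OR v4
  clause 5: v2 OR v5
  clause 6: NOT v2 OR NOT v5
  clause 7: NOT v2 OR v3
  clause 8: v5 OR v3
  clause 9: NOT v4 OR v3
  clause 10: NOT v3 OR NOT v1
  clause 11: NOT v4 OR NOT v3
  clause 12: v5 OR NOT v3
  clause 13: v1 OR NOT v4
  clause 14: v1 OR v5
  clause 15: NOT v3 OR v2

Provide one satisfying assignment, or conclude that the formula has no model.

Case v2 = false:
(v5) alone gives v5 = true.
(v4) alone gives v4 = true.
(v3) alone gives v3 = true.
But (NOT v3) is also a unit clause — contradiction.
Undo v2 and try v2 = true.
(v5) alone gives v5 = true.
But (NOT v5) is also a unit clause — contradiction.
Either choice for v2 ends in contradiction.

UNSATISFIABLE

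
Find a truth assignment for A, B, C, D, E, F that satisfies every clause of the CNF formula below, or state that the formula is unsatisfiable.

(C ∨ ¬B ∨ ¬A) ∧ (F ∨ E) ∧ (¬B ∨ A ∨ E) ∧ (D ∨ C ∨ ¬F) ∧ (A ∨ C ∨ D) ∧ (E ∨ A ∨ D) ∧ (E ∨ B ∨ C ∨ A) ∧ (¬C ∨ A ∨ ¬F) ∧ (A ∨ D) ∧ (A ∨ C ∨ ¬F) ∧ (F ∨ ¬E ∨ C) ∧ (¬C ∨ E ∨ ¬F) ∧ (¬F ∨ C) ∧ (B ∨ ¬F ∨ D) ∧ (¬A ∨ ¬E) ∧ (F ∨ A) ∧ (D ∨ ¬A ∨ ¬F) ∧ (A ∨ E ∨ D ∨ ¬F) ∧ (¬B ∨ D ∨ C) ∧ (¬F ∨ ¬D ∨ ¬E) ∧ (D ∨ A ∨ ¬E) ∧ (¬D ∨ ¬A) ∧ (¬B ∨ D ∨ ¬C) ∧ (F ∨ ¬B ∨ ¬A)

UNSATISFIABLE

Branch on F: set F = True.
From the singleton clause (C), C = True.
From the singleton clause (A), A = True.
From the singleton clause (E), E = True.
That conflicts with the unit clause (¬E).
That branch fails; take F = False instead.
From the singleton clause (E), E = True.
From the singleton clause (C), C = True.
From the singleton clause (¬A), A = False.
That conflicts with the unit clause (A).
Both values of F lead to a conflict.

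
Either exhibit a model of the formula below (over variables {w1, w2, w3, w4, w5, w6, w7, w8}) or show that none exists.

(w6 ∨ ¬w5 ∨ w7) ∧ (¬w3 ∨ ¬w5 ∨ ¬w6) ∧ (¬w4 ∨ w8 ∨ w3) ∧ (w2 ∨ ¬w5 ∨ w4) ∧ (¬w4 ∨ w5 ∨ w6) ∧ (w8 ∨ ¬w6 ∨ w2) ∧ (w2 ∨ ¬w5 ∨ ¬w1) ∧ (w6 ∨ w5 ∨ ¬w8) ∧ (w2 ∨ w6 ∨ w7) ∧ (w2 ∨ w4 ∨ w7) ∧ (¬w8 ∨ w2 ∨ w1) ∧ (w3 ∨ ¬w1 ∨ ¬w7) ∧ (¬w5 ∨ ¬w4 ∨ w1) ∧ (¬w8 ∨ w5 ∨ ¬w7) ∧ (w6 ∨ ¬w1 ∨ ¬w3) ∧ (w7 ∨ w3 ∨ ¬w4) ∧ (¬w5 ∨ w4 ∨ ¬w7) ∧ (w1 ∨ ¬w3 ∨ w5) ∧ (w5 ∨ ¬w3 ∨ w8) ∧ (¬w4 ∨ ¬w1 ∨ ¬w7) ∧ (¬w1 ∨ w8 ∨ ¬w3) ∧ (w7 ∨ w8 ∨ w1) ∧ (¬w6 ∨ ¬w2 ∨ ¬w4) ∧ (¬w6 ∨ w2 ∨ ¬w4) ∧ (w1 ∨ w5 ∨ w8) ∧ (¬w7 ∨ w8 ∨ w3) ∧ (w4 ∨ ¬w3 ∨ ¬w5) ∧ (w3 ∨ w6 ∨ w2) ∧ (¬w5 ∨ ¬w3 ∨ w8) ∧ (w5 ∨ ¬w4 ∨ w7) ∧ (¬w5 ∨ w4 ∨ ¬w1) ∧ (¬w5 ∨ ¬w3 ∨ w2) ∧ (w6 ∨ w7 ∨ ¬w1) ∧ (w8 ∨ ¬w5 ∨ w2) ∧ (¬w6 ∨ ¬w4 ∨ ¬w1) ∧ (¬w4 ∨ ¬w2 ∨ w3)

w1: True, w2: True, w3: False, w4: False, w5: False, w6: True, w7: False, w8: False

Try w6 = True.
Try w3 = False.
Try w4 = False.
Try w2 = True.
Try w1 = True.
The clause (¬w7) is unit, so w7 = False.
The clause (¬w5) is unit, so w5 = False.
No clause remains; w8 is free.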